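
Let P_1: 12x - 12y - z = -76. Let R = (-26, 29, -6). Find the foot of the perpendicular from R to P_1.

(-2, 5, -8)

Foot = R − λn with λ = (n·R − d)/|n|² = (-654 − (-76))/289 = -2.
Foot = (-26, 29, -6) − (-2)·(12, -12, -1) = (-2, 5, -8).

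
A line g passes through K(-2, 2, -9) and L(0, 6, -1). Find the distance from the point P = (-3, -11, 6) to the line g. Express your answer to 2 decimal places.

A direction vector for g is L − K = (2, 4, 8).
Taking (-2, 2, -9) on g with direction v = (2, 4, 8): w = P − (-2, 2, -9) = (-1, -13, 15), and w × v = (-164, 38, 22).
Distance = |w × v| / |v| = √28824 / √84 ≈ 18.52.

18.52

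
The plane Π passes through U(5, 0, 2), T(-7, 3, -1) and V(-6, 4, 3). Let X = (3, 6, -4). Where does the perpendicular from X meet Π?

UT = (-12, 3, -3), UV = (-11, 4, 1); a normal to Π is UT × UV = (15, 45, -15).
Using U: Π has equation 15x + 45y - 15z = 45.
Foot = X − λn with λ = (n·X − d)/|n|² = (375 − 45)/2475 = 2/15.
Foot = (3, 6, -4) − (2/15)·(15, 45, -15) = (1, 0, -2).

(1, 0, -2)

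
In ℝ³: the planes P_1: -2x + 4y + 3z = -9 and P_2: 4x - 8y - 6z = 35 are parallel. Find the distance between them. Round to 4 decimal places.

1.5784

Rescale P_2 by 1/(-2): -2x + 4y + 3z = -35/2. Then distance = |-9 − (-35/2)| / √29 ≈ 1.5784.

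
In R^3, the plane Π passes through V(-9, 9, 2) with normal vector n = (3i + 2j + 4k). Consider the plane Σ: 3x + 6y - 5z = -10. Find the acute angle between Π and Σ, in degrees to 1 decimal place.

Π: n·r = n·V gives 3x + 2y + 4z = -1.
cos θ = |n₁·n₂| / (|n₁||n₂|) = |1| / (√29 · √70).
θ = arccos(0.02219) ≈ 88.7°.

88.7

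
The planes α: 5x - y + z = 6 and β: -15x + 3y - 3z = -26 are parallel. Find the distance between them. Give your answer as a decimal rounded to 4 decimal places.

0.5132

Rescale β by 1/(-3): 5x - y + z = 26/3. Then distance = |6 − (26/3)| / √27 ≈ 0.5132.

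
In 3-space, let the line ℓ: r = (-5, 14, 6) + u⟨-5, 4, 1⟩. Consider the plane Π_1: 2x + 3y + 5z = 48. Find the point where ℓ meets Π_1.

Substitute r = (-5, 14, 6) + t(-5, 4, 1) into the plane: 62 + 7t = 48, so t = -2.
Intersection: (-5, 14, 6) + (-2)·(-5, 4, 1) = (5, 6, 4).

(5, 6, 4)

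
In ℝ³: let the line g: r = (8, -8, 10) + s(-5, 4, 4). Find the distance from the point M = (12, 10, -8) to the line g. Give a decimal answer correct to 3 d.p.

Taking (8, -8, 10) on g with direction v = (-5, 4, 4): w = M − (8, -8, 10) = (4, 18, -18), and w × v = (144, 74, 106).
Distance = |w × v| / |v| = √37448 / √57 ≈ 25.632.

25.632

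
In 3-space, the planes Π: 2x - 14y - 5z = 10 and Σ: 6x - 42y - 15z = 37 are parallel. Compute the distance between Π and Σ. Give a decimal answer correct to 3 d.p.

0.156

Rescale Σ by 1/3: 2x - 14y - 5z = 37/3. Then distance = |10 − (37/3)| / √225 ≈ 0.156.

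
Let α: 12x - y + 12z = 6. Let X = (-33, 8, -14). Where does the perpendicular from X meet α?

(-9, 6, 10)

Foot = X − λn with λ = (n·X − d)/|n|² = (-572 − 6)/289 = -2.
Foot = (-33, 8, -14) − (-2)·(12, -1, 12) = (-9, 6, 10).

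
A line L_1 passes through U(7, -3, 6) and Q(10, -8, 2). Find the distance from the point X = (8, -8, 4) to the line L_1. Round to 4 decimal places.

A direction vector for L_1 is Q − U = (3, -5, -4).
Taking (7, -3, 6) on L_1 with direction v = (3, -5, -4): w = X − (7, -3, 6) = (1, -5, -2), and w × v = (10, -2, 10).
Distance = |w × v| / |v| = √204 / √50 ≈ 2.0199.

2.0199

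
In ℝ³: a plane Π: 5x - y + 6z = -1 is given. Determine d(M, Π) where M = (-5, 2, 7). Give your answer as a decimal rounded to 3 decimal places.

n·M − d = (5)·(-5) + (-1)·(2) + (6)·(7) − (-1) = 16; |n| = √62.
Distance = |16| / √62 = 16/√62 ≈ 2.032.

2.032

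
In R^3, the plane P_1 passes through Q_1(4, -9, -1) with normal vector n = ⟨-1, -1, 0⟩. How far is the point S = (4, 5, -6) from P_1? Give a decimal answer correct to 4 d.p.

P_1: n·r = n·Q_1 gives -x - y = 5.
n·S − d = (-1)·(4) + (-1)·(5) + (0)·(-6) − 5 = -14; |n| = √2.
Distance = |-14| / √2 = 14/√2 ≈ 9.8995.

9.8995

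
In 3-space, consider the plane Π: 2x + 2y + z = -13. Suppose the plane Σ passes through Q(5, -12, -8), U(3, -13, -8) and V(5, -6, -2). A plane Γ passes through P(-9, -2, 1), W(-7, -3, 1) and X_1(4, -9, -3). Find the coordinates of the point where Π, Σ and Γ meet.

(-1, -6, 1)

QU = (-2, -1, 0), QV = (0, 6, 6); a normal to Σ is QU × QV = (-6, 12, -12).
Using Q: Σ has equation -6x + 12y - 12z = -78.
PW = (2, -1, 0), PX_1 = (13, -7, -4); a normal to Γ is PW × PX_1 = (4, 8, -1).
Using P: Γ has equation 4x + 8y - z = -53.
Solving the 3×3 linear system 2x + 2y + z = -13, -6x + 12y - 12z = -78, 4x + 8y - z = -53 (e.g. by elimination or Cramer's rule, determinant = -36) gives (-1, -6, 1).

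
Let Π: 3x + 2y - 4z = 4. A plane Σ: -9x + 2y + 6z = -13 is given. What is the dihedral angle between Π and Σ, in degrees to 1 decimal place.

37.5

cos θ = |n₁·n₂| / (|n₁||n₂|) = |-47| / (√29 · √121).
θ = arccos(0.79343) ≈ 37.5°.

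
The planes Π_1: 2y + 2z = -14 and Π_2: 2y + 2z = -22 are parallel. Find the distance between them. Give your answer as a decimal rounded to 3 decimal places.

Same normal n = (0, 2, 2) with |n| = √8; distance = |-14 − (-22)| / |n| = 8/√8 ≈ 2.828.

2.828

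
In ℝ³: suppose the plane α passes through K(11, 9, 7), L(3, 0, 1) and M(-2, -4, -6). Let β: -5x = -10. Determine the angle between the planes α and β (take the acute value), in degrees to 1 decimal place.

36.7

KL = (-8, -9, -6), KM = (-13, -13, -13); a normal to α is KL × KM = (39, -26, -13).
Using K: α has equation 39x - 26y - 13z = 104.
cos θ = |n₁·n₂| / (|n₁||n₂|) = |-195| / (√2366 · √25).
θ = arccos(0.80178) ≈ 36.7°.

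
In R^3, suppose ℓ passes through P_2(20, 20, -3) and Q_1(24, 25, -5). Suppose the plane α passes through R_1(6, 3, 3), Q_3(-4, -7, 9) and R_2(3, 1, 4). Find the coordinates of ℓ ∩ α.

A direction vector for ℓ is Q_1 − P_2 = (4, 5, -2).
R_1Q_3 = (-10, -10, 6), R_1R_2 = (-3, -2, 1); a normal to α is R_1Q_3 × R_1R_2 = (2, -8, -10).
Using R_1: α has equation 2x - 8y - 10z = -42.
Substitute r = (20, 20, -3) + t(4, 5, -2) into the plane: -90 + (-12)t = -42, so t = -4.
Intersection: (20, 20, -3) + (-4)·(4, 5, -2) = (4, 0, 5).

(4, 0, 5)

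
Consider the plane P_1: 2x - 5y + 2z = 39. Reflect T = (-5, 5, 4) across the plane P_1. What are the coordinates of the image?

(3, -15, 12)

λ = (n·T − d)/|n|² = (-27 − 39)/33 = -2.
Reflection = T − 2λn = (-5, 5, 4) − (-4)·(2, -5, 2) = (3, -15, 12).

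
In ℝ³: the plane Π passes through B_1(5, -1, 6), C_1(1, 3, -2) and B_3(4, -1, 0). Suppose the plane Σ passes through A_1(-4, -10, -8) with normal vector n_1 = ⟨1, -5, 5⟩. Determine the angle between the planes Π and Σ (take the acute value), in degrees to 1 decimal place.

B_1C_1 = (-4, 4, -8), B_1B_3 = (-1, 0, -6); a normal to Π is B_1C_1 × B_1B_3 = (-24, -16, 4).
Using B_1: Π has equation -24x - 16y + 4z = -80.
Σ: n_1·r = n_1·A_1 gives x - 5y + 5z = 6.
cos θ = |n₁·n₂| / (|n₁||n₂|) = |76| / (√848 · √51).
θ = arccos(0.36545) ≈ 68.6°.

68.6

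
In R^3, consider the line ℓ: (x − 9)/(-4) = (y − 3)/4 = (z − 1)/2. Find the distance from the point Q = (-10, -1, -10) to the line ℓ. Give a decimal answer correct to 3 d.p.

21.398

ℓ has direction (-4, 4, 2) through (9, 3, 1).
Taking (9, 3, 1) on ℓ with direction v = (-4, 4, 2): w = Q − (9, 3, 1) = (-19, -4, -11), and w × v = (36, 82, -92).
Distance = |w × v| / |v| = √16484 / √36 ≈ 21.398.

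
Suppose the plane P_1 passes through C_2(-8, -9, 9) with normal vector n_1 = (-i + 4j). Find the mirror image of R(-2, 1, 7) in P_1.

(2, -15, 7)

P_1: n_1·r = n_1·C_2 gives -x + 4y = -28.
λ = (n·R − d)/|n|² = (6 − (-28))/17 = 2.
Reflection = R − 2λn = (-2, 1, 7) − 4·(-1, 4, 0) = (2, -15, 7).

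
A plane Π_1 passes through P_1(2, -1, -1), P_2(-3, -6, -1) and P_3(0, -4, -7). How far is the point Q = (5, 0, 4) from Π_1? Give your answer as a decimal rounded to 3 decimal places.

1.990

P_1P_2 = (-5, -5, 0), P_1P_3 = (-2, -3, -6); a normal to Π_1 is P_1P_2 × P_1P_3 = (30, -30, 5).
Using P_1: Π_1 has equation 30x - 30y + 5z = 85.
n·Q − d = (30)·(5) + (-30)·(0) + (5)·(4) − 85 = 85; |n| = √1825.
Distance = |85| / √1825 = 85/√1825 ≈ 1.990.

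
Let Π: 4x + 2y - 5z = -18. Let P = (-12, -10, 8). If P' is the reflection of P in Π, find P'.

(4, -2, -12)

λ = (n·P − d)/|n|² = (-108 − (-18))/45 = -2.
Reflection = P − 2λn = (-12, -10, 8) − (-4)·(4, 2, -5) = (4, -2, -12).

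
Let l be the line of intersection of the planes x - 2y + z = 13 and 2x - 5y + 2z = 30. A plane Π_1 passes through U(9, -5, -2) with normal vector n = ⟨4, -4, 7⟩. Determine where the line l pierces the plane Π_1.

Direction of l: (1, -2, 1) × (2, -5, 2) = (1, 0, -1).
A point on l: solving the two plane equations with x = -13 gives (-13, -4, 18).
Π_1: n·r = n·U gives 4x - 4y + 7z = 42.
Substitute r = (-13, -4, 18) + t(1, 0, -1) into the plane: 90 + (-3)t = 42, so t = 16.
Intersection: (-13, -4, 18) + 16·(1, 0, -1) = (3, -4, 2).

(3, -4, 2)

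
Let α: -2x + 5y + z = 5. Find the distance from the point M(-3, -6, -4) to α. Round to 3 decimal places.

6.025

n·M − d = (-2)·(-3) + (5)·(-6) + (1)·(-4) − 5 = -33; |n| = √30.
Distance = |-33| / √30 = 33/√30 ≈ 6.025.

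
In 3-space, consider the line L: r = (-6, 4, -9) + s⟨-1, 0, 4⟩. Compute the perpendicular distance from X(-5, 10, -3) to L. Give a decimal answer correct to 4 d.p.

6.4717

Taking (-6, 4, -9) on L with direction v = (-1, 0, 4): w = X − (-6, 4, -9) = (1, 6, 6), and w × v = (24, -10, 6).
Distance = |w × v| / |v| = √712 / √17 ≈ 6.4717.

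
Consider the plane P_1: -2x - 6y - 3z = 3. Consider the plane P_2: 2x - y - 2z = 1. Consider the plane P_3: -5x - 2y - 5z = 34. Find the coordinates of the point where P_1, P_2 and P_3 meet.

(-3, 3, -5)

Solving the 3×3 linear system -2x - 6y - 3z = 3, 2x - y - 2z = 1, -5x - 2y - 5z = 34 (e.g. by elimination or Cramer's rule, determinant = -95) gives (-3, 3, -5).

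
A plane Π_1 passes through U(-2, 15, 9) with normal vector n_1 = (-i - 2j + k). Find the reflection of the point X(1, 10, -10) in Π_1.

(-3, 2, -6)

Π_1: n_1·r = n_1·U gives -x - 2y + z = -19.
λ = (n·X − d)/|n|² = (-31 − (-19))/6 = -2.
Reflection = X − 2λn = (1, 10, -10) − (-4)·(-1, -2, 1) = (-3, 2, -6).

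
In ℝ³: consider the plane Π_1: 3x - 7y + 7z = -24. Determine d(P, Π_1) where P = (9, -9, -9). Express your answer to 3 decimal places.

4.930

n·P − d = (3)·(9) + (-7)·(-9) + (7)·(-9) − (-24) = 51; |n| = √107.
Distance = |51| / √107 = 51/√107 ≈ 4.930.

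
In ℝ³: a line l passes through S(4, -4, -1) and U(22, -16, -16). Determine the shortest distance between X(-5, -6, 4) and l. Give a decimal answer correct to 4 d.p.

A direction vector for l is U − S = (18, -12, -15).
Taking (4, -4, -1) on l with direction v = (18, -12, -15): w = X − (4, -4, -1) = (-9, -2, 5), and w × v = (90, -45, 144).
Distance = |w × v| / |v| = √30861 / √693 ≈ 6.6733.

6.6733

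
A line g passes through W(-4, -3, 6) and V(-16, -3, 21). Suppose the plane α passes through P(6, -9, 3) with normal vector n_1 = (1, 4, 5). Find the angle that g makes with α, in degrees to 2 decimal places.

A direction vector for g is V − W = (-12, 0, 15).
α: n_1·r = n_1·P gives x + 4y + 5z = -15.
sin θ = |n·v| / (|n||v|) = |63| / (√42 · √369) = 0.50606.
θ ≈ 30.40°.

30.40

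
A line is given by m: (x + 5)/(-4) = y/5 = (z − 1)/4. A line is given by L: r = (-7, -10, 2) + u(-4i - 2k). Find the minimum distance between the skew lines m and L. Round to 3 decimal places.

m has direction (-4, 5, 4) through (-5, 0, 1).
Common perpendicular direction n = (-4, 5, 4) × (-4, 0, -2) = (-10, -24, 20).
With w = (-7, -10, 2) − (-5, 0, 1) = (-2, -10, 1), w · n = 280.
Distance = |w · n| / |n| = |280| / √1076 ≈ 8.536.

8.536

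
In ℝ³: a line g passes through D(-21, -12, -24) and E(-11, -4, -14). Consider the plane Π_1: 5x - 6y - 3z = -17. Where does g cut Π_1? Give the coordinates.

(-1, 4, -4)

A direction vector for g is E − D = (10, 8, 10).
Substitute r = (-21, -12, -24) + t(10, 8, 10) into the plane: 39 + (-28)t = -17, so t = 2.
Intersection: (-21, -12, -24) + 2·(10, 8, 10) = (-1, 4, -4).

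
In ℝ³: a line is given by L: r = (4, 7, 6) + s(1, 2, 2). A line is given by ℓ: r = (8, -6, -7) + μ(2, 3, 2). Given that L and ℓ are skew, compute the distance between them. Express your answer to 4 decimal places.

Common perpendicular direction n = (1, 2, 2) × (2, 3, 2) = (-2, 2, -1).
With w = (8, -6, -7) − (4, 7, 6) = (4, -13, -13), w · n = -21.
Distance = |w · n| / |n| = |-21| / √9 ≈ 7.0000.

7.0000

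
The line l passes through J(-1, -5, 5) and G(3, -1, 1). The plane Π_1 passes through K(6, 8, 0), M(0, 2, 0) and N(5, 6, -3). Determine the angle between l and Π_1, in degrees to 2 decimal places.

A direction vector for l is G − J = (4, 4, -4).
KM = (-6, -6, 0), KN = (-1, -2, -3); a normal to Π_1 is KM × KN = (18, -18, 6).
Using K: Π_1 has equation 18x - 18y + 6z = -36.
sin θ = |n·v| / (|n||v|) = |-24| / (√684 · √48) = 0.13245.
θ ≈ 7.61°.

7.61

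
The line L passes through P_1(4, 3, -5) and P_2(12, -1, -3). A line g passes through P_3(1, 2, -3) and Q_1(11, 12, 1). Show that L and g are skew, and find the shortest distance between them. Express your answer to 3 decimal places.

A direction vector for L is P_2 − P_1 = (8, -4, 2).
A direction vector for g is Q_1 − P_3 = (10, 10, 4).
Common perpendicular direction n = (8, -4, 2) × (10, 10, 4) = (-36, -12, 120).
With w = (1, 2, -3) − (4, 3, -5) = (-3, -1, 2), w · n = 360.
Since n ≠ 0 the lines are not parallel, and w · n = 360 ≠ 0 so they do not intersect; hence they are skew.
Distance = |w · n| / |n| = |360| / √15840 ≈ 2.860.

2.860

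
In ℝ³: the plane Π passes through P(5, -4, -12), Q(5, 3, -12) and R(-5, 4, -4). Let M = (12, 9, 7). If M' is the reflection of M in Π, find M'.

(-12, 9, -23)

PQ = (0, 7, 0), PR = (-10, 8, 8); a normal to Π is PQ × PR = (56, 0, 70).
Using P: Π has equation 56x + 70z = -560.
λ = (n·M − d)/|n|² = (1162 − (-560))/8036 = 3/14.
Reflection = M − 2λn = (12, 9, 7) − (3/7)·(56, 0, 70) = (-12, 9, -23).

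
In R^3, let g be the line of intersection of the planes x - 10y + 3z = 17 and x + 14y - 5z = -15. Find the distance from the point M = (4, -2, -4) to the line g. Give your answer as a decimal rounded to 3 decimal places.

Direction of g: (1, -10, 3) × (1, 14, -5) = (8, 8, 24).
A point on g: solving the two plane equations with x = 4 gives (4, -1, 1).
Taking (4, -1, 1) on g with direction v = (8, 8, 24): w = M − (4, -1, 1) = (0, -1, -5), and w × v = (16, -40, 8).
Distance = |w × v| / |v| = √1920 / √704 ≈ 1.651.

1.651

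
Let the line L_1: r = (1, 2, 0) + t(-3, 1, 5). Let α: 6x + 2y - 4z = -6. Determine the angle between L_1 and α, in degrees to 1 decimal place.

54.4

sin θ = |n·v| / (|n||v|) = |-36| / (√56 · √35) = 0.81316.
θ ≈ 54.4°.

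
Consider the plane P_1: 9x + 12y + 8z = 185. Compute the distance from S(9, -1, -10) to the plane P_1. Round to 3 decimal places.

n·S − d = (9)·(9) + (12)·(-1) + (8)·(-10) − 185 = -196; |n| = √289.
Distance = |-196| / √289 = 196/√289 ≈ 11.529.

11.529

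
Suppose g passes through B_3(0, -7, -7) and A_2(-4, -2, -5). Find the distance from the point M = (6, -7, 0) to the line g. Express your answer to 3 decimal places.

A direction vector for g is A_2 − B_3 = (-4, 5, 2).
Taking (0, -7, -7) on g with direction v = (-4, 5, 2): w = M − (0, -7, -7) = (6, 0, 7), and w × v = (-35, -40, 30).
Distance = |w × v| / |v| = √3725 / √45 ≈ 9.098.

9.098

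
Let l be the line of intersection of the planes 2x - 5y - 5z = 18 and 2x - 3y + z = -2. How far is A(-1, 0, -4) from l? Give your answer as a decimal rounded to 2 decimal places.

Direction of l: (2, -5, -5) × (2, -3, 1) = (-20, -12, 4).
A point on l: solving the two plane equations with x = 4 gives (4, 2, -4).
Taking (4, 2, -4) on l with direction v = (-20, -12, 4): w = A − (4, 2, -4) = (-5, -2, 0), and w × v = (-8, 20, 20).
Distance = |w × v| / |v| = √864 / √560 ≈ 1.24.

1.24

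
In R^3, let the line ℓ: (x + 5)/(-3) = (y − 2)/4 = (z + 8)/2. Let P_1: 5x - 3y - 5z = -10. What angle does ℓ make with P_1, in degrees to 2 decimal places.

ℓ has direction (-3, 4, 2) through (-5, 2, -8).
sin θ = |n·v| / (|n||v|) = |-37| / (√59 · √29) = 0.89449.
θ ≈ 63.44°.

63.44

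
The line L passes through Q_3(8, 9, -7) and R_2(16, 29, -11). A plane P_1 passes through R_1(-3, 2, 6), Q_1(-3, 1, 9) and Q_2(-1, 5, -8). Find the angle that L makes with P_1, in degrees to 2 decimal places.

59.38

A direction vector for L is R_2 − Q_3 = (8, 20, -4).
R_1Q_1 = (0, -1, 3), R_1Q_2 = (2, 3, -14); a normal to P_1 is R_1Q_1 × R_1Q_2 = (5, 6, 2).
Using R_1: P_1 has equation 5x + 6y + 2z = 9.
sin θ = |n·v| / (|n||v|) = |152| / (√65 · √480) = 0.86053.
θ ≈ 59.38°.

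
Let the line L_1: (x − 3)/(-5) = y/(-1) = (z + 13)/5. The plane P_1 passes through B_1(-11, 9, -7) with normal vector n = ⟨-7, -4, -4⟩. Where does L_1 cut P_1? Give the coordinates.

(-7, -2, -3)

L_1 has direction (-5, -1, 5) through (3, 0, -13).
P_1: n·r = n·B_1 gives -7x - 4y - 4z = 69.
Substitute r = (3, 0, -13) + t(-5, -1, 5) into the plane: 31 + 19t = 69, so t = 2.
Intersection: (3, 0, -13) + 2·(-5, -1, 5) = (-7, -2, -3).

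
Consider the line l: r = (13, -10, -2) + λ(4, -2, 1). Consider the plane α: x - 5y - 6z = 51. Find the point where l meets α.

(1, -4, -5)

Substitute r = (13, -10, -2) + t(4, -2, 1) into the plane: 75 + 8t = 51, so t = -3.
Intersection: (13, -10, -2) + (-3)·(4, -2, 1) = (1, -4, -5).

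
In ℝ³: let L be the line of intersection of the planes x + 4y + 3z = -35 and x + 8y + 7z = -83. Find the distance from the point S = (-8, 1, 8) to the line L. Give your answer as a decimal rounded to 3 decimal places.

Direction of L: (1, 4, 3) × (1, 8, 7) = (4, -4, 4).
A point on L: solving the two plane equations with x = 5 gives (5, -4, -8).
Taking (5, -4, -8) on L with direction v = (4, -4, 4): w = S − (5, -4, -8) = (-13, 5, 16), and w × v = (84, 116, 32).
Distance = |w × v| / |v| = √21536 / √48 ≈ 21.182.

21.182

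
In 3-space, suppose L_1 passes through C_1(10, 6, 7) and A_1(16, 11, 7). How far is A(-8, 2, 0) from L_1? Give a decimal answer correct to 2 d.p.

A direction vector for L_1 is A_1 − C_1 = (6, 5, 0).
Taking (10, 6, 7) on L_1 with direction v = (6, 5, 0): w = A − (10, 6, 7) = (-18, -4, -7), and w × v = (35, -42, -66).
Distance = |w × v| / |v| = √7345 / √61 ≈ 10.97.

10.97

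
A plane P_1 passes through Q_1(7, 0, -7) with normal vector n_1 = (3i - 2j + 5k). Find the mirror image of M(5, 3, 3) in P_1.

P_1: n_1·r = n_1·Q_1 gives 3x - 2y + 5z = -14.
λ = (n·M − d)/|n|² = (24 − (-14))/38 = 1.
Reflection = M − 2λn = (5, 3, 3) − 2·(3, -2, 5) = (-1, 7, -7).

(-1, 7, -7)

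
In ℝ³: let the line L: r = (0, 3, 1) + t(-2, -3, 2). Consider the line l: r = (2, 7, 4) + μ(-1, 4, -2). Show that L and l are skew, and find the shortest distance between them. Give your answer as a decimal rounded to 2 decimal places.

4.81

Common perpendicular direction n = (-2, -3, 2) × (-1, 4, -2) = (-2, -6, -11).
With w = (2, 7, 4) − (0, 3, 1) = (2, 4, 3), w · n = -61.
Since n ≠ 0 the lines are not parallel, and w · n = -61 ≠ 0 so they do not intersect; hence they are skew.
Distance = |w · n| / |n| = |-61| / √161 ≈ 4.81.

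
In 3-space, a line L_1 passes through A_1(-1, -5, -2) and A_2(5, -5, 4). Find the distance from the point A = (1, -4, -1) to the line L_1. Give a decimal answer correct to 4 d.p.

A direction vector for L_1 is A_2 − A_1 = (6, 0, 6).
Taking (-1, -5, -2) on L_1 with direction v = (6, 0, 6): w = A − (-1, -5, -2) = (2, 1, 1), and w × v = (6, -6, -6).
Distance = |w × v| / |v| = √108 / √72 ≈ 1.2247.

1.2247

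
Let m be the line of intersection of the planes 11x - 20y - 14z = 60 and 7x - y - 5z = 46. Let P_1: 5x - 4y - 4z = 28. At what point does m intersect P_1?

(4, 2, -4)

Direction of m: (11, -20, -14) × (7, -1, -5) = (86, -43, 129).
A point on m: solving the two plane equations with x = 2 gives (2, 3, -7).
Substitute r = (2, 3, -7) + t(86, -43, 129) into the plane: 26 + 86t = 28, so t = 1/43.
Intersection: (2, 3, -7) + (1/43)·(86, -43, 129) = (4, 2, -4).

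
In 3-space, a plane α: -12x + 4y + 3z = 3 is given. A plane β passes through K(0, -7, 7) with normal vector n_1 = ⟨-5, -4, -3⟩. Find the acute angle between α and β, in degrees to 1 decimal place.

67.6

β: n_1·r = n_1·K gives -5x - 4y - 3z = 7.
cos θ = |n₁·n₂| / (|n₁||n₂|) = |35| / (√169 · √50).
θ = arccos(0.38075) ≈ 67.6°.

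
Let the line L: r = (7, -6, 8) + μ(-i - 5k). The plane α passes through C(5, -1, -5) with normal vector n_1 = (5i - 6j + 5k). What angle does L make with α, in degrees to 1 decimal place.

39.4

α: n_1·r = n_1·C gives 5x - 6y + 5z = 6.
sin θ = |n·v| / (|n||v|) = |-30| / (√86 · √26) = 0.63443.
θ ≈ 39.4°.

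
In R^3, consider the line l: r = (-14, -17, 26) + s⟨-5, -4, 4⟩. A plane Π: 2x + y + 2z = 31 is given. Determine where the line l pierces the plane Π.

(6, -1, 10)

Substitute r = (-14, -17, 26) + t(-5, -4, 4) into the plane: 7 + (-6)t = 31, so t = -4.
Intersection: (-14, -17, 26) + (-4)·(-5, -4, 4) = (6, -1, 10).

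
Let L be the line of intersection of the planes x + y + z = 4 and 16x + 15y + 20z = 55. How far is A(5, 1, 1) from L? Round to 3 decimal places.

Direction of L: (1, 1, 1) × (16, 15, 20) = (5, -4, -1).
A point on L: solving the two plane equations with x = 5 gives (5, 1, -2).
Taking (5, 1, -2) on L with direction v = (5, -4, -1): w = A − (5, 1, -2) = (0, 0, 3), and w × v = (12, 15, 0).
Distance = |w × v| / |v| = √369 / √42 ≈ 2.964.

2.964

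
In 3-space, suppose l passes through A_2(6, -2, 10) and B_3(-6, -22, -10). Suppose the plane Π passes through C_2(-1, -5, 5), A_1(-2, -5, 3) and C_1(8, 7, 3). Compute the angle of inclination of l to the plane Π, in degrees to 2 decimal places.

A direction vector for l is B_3 − A_2 = (-12, -20, -20).
C_2A_1 = (-1, 0, -2), C_2C_1 = (9, 12, -2); a normal to Π is C_2A_1 × C_2C_1 = (24, -20, -12).
Using C_2: Π has equation 24x - 20y - 12z = 16.
sin θ = |n·v| / (|n||v|) = |352| / (√1120 · √944) = 0.34233.
θ ≈ 20.02°.

20.02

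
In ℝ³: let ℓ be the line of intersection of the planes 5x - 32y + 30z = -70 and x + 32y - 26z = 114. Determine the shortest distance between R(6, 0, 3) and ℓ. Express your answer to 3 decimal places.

Direction of ℓ: (5, -32, 30) × (1, 32, -26) = (-128, 160, 192).
A point on ℓ: solving the two plane equations with x = 6 gives (6, 5, 2).
Taking (6, 5, 2) on ℓ with direction v = (-128, 160, 192): w = R − (6, 5, 2) = (0, -5, 1), and w × v = (-1120, -128, -640).
Distance = |w × v| / |v| = √1680384 / √78848 ≈ 4.616.

4.616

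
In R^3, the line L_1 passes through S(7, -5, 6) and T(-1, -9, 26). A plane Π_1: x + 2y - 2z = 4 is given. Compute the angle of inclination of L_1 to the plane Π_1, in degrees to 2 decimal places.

A direction vector for L_1 is T − S = (-8, -4, 20).
sin θ = |n·v| / (|n||v|) = |-56| / (√9 · √480) = 0.85201.
θ ≈ 58.43°.

58.43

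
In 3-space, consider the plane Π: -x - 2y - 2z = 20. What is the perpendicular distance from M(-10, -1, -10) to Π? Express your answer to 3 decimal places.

4.000

n·M − d = (-1)·(-10) + (-2)·(-1) + (-2)·(-10) − 20 = 12; |n| = √9.
Distance = |12| / √9 = 12/√9 ≈ 4.000.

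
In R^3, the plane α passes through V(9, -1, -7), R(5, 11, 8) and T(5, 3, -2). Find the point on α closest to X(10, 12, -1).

VR = (-4, 12, 15), VT = (-4, 4, 5); a normal to α is VR × VT = (0, -40, 32).
Using V: α has equation -40y + 32z = -184.
Foot = X − λn with λ = (n·X − d)/|n|² = (-512 − (-184))/2624 = -1/8.
Foot = (10, 12, -1) − (-1/8)·(0, -40, 32) = (10, 7, 3).

(10, 7, 3)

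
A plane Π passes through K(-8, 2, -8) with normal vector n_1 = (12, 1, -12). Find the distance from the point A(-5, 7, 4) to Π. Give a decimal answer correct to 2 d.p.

6.06

Π: n_1·r = n_1·K gives 12x + y - 12z = 2.
n·A − d = (12)·(-5) + (1)·(7) + (-12)·(4) − 2 = -103; |n| = √289.
Distance = |-103| / √289 = 103/√289 ≈ 6.06.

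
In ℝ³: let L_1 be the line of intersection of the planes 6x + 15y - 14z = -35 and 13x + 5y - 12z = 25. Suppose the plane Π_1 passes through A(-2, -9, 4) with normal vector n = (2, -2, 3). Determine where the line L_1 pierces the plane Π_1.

(6, -1, 4)

Direction of L_1: (6, 15, -14) × (13, 5, -12) = (-110, -110, -165).
A point on L_1: solving the two plane equations with x = 10 gives (10, 3, 10).
Π_1: n·r = n·A gives 2x - 2y + 3z = 26.
Substitute r = (10, 3, 10) + t(-110, -110, -165) into the plane: 44 + (-495)t = 26, so t = 2/55.
Intersection: (10, 3, 10) + (2/55)·(-110, -110, -165) = (6, -1, 4).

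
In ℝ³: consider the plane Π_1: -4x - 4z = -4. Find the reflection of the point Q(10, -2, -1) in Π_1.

(2, -2, -9)

λ = (n·Q − d)/|n|² = (-36 − (-4))/32 = -1.
Reflection = Q − 2λn = (10, -2, -1) − (-2)·(-4, 0, -4) = (2, -2, -9).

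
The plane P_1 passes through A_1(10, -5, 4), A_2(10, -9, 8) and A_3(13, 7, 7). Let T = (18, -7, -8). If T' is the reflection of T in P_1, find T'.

(-2, -3, -4)

A_1A_2 = (0, -4, 4), A_1A_3 = (3, 12, 3); a normal to P_1 is A_1A_2 × A_1A_3 = (-60, 12, 12).
Using A_1: P_1 has equation -60x + 12y + 12z = -612.
λ = (n·T − d)/|n|² = (-1260 − (-612))/3888 = -1/6.
Reflection = T − 2λn = (18, -7, -8) − (-1/3)·(-60, 12, 12) = (-2, -3, -4).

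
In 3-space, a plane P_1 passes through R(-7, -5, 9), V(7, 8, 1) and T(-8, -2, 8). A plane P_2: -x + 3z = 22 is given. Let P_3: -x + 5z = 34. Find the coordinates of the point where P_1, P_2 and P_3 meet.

RV = (14, 13, -8), RT = (-1, 3, -1); a normal to P_1 is RV × RT = (11, 22, 55).
Using R: P_1 has equation 11x + 22y + 55z = 308.
Solving the 3×3 linear system 11x + 22y + 55z = 308, -x + 3z = 22, -x + 5z = 34 (e.g. by elimination or Cramer's rule, determinant = 44) gives (-4, 1, 6).

(-4, 1, 6)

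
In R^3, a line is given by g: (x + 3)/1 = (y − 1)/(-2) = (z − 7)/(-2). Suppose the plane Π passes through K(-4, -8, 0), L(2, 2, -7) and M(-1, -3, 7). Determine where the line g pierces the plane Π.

(-1, -3, 3)

g has direction (1, -2, -2) through (-3, 1, 7).
KL = (6, 10, -7), KM = (3, 5, 7); a normal to Π is KL × KM = (105, -63, 0).
Using K: Π has equation 105x - 63y = 84.
Substitute r = (-3, 1, 7) + t(1, -2, -2) into the plane: -378 + 231t = 84, so t = 2.
Intersection: (-3, 1, 7) + 2·(1, -2, -2) = (-1, -3, 3).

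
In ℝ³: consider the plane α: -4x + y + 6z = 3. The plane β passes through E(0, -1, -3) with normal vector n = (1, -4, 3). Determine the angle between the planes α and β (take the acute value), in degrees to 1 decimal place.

β: n·r = n·E gives x - 4y + 3z = -5.
cos θ = |n₁·n₂| / (|n₁||n₂|) = |10| / (√53 · √26).
θ = arccos(0.26939) ≈ 74.4°.

74.4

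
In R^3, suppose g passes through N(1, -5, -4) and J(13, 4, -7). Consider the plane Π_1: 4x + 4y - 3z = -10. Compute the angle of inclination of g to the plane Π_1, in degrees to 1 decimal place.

A direction vector for g is J − N = (12, 9, -3).
sin θ = |n·v| / (|n||v|) = |93| / (√41 · √234) = 0.94947.
θ ≈ 71.7°.

71.7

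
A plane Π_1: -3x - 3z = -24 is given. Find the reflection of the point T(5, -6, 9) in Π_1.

λ = (n·T − d)/|n|² = (-42 − (-24))/18 = -1.
Reflection = T − 2λn = (5, -6, 9) − (-2)·(-3, 0, -3) = (-1, -6, 3).

(-1, -6, 3)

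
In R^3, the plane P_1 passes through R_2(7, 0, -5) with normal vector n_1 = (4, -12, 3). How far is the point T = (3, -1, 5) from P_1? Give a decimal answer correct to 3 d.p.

P_1: n_1·r = n_1·R_2 gives 4x - 12y + 3z = 13.
n·T − d = (4)·(3) + (-12)·(-1) + (3)·(5) − 13 = 26; |n| = √169.
Distance = |26| / √169 = 26/√169 ≈ 2.000.

2.000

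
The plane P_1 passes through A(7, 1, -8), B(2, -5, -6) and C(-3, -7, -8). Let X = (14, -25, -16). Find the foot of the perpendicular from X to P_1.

(2, -10, -1)

AB = (-5, -6, 2), AC = (-10, -8, 0); a normal to P_1 is AB × AC = (16, -20, -20).
Using A: P_1 has equation 16x - 20y - 20z = 252.
Foot = X − λn with λ = (n·X − d)/|n|² = (1044 − 252)/1056 = 3/4.
Foot = (14, -25, -16) − (3/4)·(16, -20, -20) = (2, -10, -1).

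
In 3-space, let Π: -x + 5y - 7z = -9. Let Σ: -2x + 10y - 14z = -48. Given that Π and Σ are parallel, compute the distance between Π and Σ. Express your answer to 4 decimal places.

1.7321

Rescale Σ by 1/2: -x + 5y - 7z = -24. Then distance = |-9 − (-24)| / √75 ≈ 1.7321.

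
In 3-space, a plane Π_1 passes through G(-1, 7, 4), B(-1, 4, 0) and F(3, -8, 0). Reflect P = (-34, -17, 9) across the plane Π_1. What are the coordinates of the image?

(38, 7, -9)

GB = (0, -3, -4), GF = (4, -15, -4); a normal to Π_1 is GB × GF = (-48, -16, 12).
Using G: Π_1 has equation -48x - 16y + 12z = -16.
λ = (n·P − d)/|n|² = (2012 − (-16))/2704 = 3/4.
Reflection = P − 2λn = (-34, -17, 9) − (3/2)·(-48, -16, 12) = (38, 7, -9).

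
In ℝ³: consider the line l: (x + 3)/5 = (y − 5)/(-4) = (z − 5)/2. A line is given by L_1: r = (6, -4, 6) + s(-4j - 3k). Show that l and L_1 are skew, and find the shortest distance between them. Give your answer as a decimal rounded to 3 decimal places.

l has direction (5, -4, 2) through (-3, 5, 5).
Common perpendicular direction n = (5, -4, 2) × (0, -4, -3) = (20, 15, -20).
With w = (6, -4, 6) − (-3, 5, 5) = (9, -9, 1), w · n = 25.
Since n ≠ 0 the lines are not parallel, and w · n = 25 ≠ 0 so they do not intersect; hence they are skew.
Distance = |w · n| / |n| = |25| / √1025 ≈ 0.781.

0.781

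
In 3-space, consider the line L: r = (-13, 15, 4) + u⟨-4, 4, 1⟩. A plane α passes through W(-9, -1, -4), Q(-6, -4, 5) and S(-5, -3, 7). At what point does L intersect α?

(-5, 7, 2)

WQ = (3, -3, 9), WS = (4, -2, 11); a normal to α is WQ × WS = (-15, 3, 6).
Using W: α has equation -15x + 3y + 6z = 108.
Substitute r = (-13, 15, 4) + t(-4, 4, 1) into the plane: 264 + 78t = 108, so t = -2.
Intersection: (-13, 15, 4) + (-2)·(-4, 4, 1) = (-5, 7, 2).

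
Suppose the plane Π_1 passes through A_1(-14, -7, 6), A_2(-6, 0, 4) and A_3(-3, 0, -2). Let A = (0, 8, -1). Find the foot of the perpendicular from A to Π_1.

(2, 6, 0)

A_1A_2 = (8, 7, -2), A_1A_3 = (11, 7, -8); a normal to Π_1 is A_1A_2 × A_1A_3 = (-42, 42, -21).
Using A_1: Π_1 has equation -42x + 42y - 21z = 168.
Foot = A − λn with λ = (n·A − d)/|n|² = (357 − 168)/3969 = 1/21.
Foot = (0, 8, -1) − (1/21)·(-42, 42, -21) = (2, 6, 0).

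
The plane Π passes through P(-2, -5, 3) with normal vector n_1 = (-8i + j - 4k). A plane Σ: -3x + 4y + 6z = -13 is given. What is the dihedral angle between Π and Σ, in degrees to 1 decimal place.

86.7

Π: n_1·r = n_1·P gives -8x + y - 4z = -1.
cos θ = |n₁·n₂| / (|n₁||n₂|) = |4| / (√81 · √61).
θ = arccos(0.05691) ≈ 86.7°.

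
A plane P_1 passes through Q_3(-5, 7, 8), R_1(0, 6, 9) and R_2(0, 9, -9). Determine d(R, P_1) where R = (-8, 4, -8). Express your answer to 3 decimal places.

6.002

Q_3R_1 = (5, -1, 1), Q_3R_2 = (5, 2, -17); a normal to P_1 is Q_3R_1 × Q_3R_2 = (15, 90, 15).
Using Q_3: P_1 has equation 15x + 90y + 15z = 675.
n·R − d = (15)·(-8) + (90)·(4) + (15)·(-8) − 675 = -555; |n| = √8550.
Distance = |-555| / √8550 = 555/√8550 ≈ 6.002.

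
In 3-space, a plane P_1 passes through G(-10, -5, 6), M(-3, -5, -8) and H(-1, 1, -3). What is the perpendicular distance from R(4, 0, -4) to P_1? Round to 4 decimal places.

GM = (7, 0, -14), GH = (9, 6, -9); a normal to P_1 is GM × GH = (84, -63, 42).
Using G: P_1 has equation 84x - 63y + 42z = -273.
n·R − d = (84)·(4) + (-63)·(0) + (42)·(-4) − (-273) = 441; |n| = √12789.
Distance = |441| / √12789 = 441/√12789 ≈ 3.8996.

3.8996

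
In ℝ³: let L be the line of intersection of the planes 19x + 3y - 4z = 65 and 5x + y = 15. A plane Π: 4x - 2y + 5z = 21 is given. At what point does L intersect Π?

Direction of L: (19, 3, -4) × (5, 1, 0) = (4, -20, 4).
A point on L: solving the two plane equations with x = 7 gives (7, -20, 2).
Substitute r = (7, -20, 2) + t(4, -20, 4) into the plane: 78 + 76t = 21, so t = -3/4.
Intersection: (7, -20, 2) + (-3/4)·(4, -20, 4) = (4, -5, -1).

(4, -5, -1)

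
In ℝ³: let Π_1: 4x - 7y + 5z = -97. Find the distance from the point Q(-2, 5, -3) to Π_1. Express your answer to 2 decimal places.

n·Q − d = (4)·(-2) + (-7)·(5) + (5)·(-3) − (-97) = 39; |n| = √90.
Distance = |39| / √90 = 39/√90 ≈ 4.11.

4.11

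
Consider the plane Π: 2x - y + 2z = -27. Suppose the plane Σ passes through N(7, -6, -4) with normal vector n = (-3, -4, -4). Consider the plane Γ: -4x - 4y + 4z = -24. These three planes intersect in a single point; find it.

(-5, 5, -6)

Σ: n·r = n·N gives -3x - 4y - 4z = 19.
Solving the 3×3 linear system 2x - y + 2z = -27, -3x - 4y - 4z = 19, -4x - 4y + 4z = -24 (e.g. by elimination or Cramer's rule, determinant = -100) gives (-5, 5, -6).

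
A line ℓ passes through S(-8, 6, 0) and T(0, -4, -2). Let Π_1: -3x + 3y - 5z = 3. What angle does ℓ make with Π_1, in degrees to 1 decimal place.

31.2

A direction vector for ℓ is T − S = (8, -10, -2).
sin θ = |n·v| / (|n||v|) = |-44| / (√43 · √168) = 0.51768.
θ ≈ 31.2°.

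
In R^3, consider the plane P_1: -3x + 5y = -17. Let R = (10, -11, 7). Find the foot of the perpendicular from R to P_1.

Foot = R − λn with λ = (n·R − d)/|n|² = (-85 − (-17))/34 = -2.
Foot = (10, -11, 7) − (-2)·(-3, 5, 0) = (4, -1, 7).

(4, -1, 7)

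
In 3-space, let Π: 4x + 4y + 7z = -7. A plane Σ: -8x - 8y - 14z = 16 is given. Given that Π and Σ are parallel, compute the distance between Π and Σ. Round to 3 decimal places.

Rescale Σ by 1/(-2): 4x + 4y + 7z = -8. Then distance = |-7 − (-8)| / √81 ≈ 0.111.

0.111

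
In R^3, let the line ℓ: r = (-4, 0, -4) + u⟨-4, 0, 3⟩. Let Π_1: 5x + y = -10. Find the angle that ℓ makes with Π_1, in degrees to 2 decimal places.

51.67

sin θ = |n·v| / (|n||v|) = |-20| / (√26 · √25) = 0.78446.
θ ≈ 51.67°.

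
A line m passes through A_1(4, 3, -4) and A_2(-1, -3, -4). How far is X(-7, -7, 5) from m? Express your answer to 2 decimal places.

9.23

A direction vector for m is A_2 − A_1 = (-5, -6, 0).
Taking (4, 3, -4) on m with direction v = (-5, -6, 0): w = X − (4, 3, -4) = (-11, -10, 9), and w × v = (54, -45, 16).
Distance = |w × v| / |v| = √5197 / √61 ≈ 9.23.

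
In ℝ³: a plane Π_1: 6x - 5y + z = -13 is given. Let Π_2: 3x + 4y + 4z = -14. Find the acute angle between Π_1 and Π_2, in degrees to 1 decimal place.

87.7

cos θ = |n₁·n₂| / (|n₁||n₂|) = |2| / (√62 · √41).
θ = arccos(0.03967) ≈ 87.7°.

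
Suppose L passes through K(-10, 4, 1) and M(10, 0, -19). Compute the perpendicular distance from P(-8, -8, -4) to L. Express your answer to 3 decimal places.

11.388

A direction vector for L is M − K = (20, -4, -20).
Taking (-10, 4, 1) on L with direction v = (20, -4, -20): w = P − (-10, 4, 1) = (2, -12, -5), and w × v = (220, -60, 232).
Distance = |w × v| / |v| = √105824 / √816 ≈ 11.388.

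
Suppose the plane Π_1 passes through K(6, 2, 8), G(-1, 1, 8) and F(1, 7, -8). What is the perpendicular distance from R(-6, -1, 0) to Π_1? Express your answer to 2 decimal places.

3.87

KG = (-7, -1, 0), KF = (-5, 5, -16); a normal to Π_1 is KG × KF = (16, -112, -40).
Using K: Π_1 has equation 16x - 112y - 40z = -448.
n·R − d = (16)·(-6) + (-112)·(-1) + (-40)·(0) − (-448) = 464; |n| = √14400.
Distance = |464| / √14400 = 464/√14400 ≈ 3.87.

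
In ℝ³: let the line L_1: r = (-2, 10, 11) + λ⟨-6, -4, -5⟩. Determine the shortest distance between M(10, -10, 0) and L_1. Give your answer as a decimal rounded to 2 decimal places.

Taking (-2, 10, 11) on L_1 with direction v = (-6, -4, -5): w = M − (-2, 10, 11) = (12, -20, -11), and w × v = (56, 126, -168).
Distance = |w × v| / |v| = √47236 / √77 ≈ 24.77.

24.77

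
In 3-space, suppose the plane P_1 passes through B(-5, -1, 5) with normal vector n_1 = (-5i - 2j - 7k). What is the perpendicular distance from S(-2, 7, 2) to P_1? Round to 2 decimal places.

P_1: n_1·r = n_1·B gives -5x - 2y - 7z = -8.
n·S − d = (-5)·(-2) + (-2)·(7) + (-7)·(2) − (-8) = -10; |n| = √78.
Distance = |-10| / √78 = 10/√78 ≈ 1.13.

1.13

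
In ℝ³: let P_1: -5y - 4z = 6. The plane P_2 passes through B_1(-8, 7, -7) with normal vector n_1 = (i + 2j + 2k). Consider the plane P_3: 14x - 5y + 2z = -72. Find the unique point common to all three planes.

(-6, -2, 1)

P_2: n_1·r = n_1·B_1 gives x + 2y + 2z = -8.
Solving the 3×3 linear system -5y - 4z = 6, x + 2y + 2z = -8, 14x - 5y + 2z = -72 (e.g. by elimination or Cramer's rule, determinant = 2) gives (-6, -2, 1).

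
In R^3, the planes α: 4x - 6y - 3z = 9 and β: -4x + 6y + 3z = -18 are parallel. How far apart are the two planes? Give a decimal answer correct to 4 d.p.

1.1523

Rescale β by 1/(-1): 4x - 6y - 3z = 18. Then distance = |9 − 18| / √61 ≈ 1.1523.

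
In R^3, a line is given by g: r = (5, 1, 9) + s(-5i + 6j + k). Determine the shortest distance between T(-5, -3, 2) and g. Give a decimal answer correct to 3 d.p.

12.617

Taking (5, 1, 9) on g with direction v = (-5, 6, 1): w = T − (5, 1, 9) = (-10, -4, -7), and w × v = (38, 45, -80).
Distance = |w × v| / |v| = √9869 / √62 ≈ 12.617.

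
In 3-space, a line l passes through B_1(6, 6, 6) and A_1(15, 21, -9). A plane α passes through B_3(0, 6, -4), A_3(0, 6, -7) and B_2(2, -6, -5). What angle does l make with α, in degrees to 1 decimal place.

A direction vector for l is A_1 − B_1 = (9, 15, -15).
B_3A_3 = (0, 0, -3), B_3B_2 = (2, -12, -1); a normal to α is B_3A_3 × B_3B_2 = (-36, -6, 0).
Using B_3: α has equation -36x - 6y = -36.
sin θ = |n·v| / (|n||v|) = |-414| / (√1332 · √531) = 0.49227.
θ ≈ 29.5°.

29.5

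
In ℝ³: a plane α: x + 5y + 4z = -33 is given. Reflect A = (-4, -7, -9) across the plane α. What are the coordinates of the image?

(-2, 3, -1)

λ = (n·A − d)/|n|² = (-75 − (-33))/42 = -1.
Reflection = A − 2λn = (-4, -7, -9) − (-2)·(1, 5, 4) = (-2, 3, -1).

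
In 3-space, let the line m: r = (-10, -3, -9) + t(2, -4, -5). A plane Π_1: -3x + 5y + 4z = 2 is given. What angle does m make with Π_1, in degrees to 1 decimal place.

sin θ = |n·v| / (|n||v|) = |-46| / (√50 · √45) = 0.96977.
θ ≈ 75.9°.

75.9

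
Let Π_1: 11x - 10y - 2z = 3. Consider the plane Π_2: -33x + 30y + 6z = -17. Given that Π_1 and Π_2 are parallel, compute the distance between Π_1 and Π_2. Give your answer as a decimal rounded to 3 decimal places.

Rescale Π_2 by 1/(-3): 11x - 10y - 2z = 17/3. Then distance = |3 − (17/3)| / √225 ≈ 0.178.

0.178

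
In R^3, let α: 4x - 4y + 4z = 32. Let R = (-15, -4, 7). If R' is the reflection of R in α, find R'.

λ = (n·R − d)/|n|² = (-16 − 32)/48 = -1.
Reflection = R − 2λn = (-15, -4, 7) − (-2)·(4, -4, 4) = (-7, -12, 15).

(-7, -12, 15)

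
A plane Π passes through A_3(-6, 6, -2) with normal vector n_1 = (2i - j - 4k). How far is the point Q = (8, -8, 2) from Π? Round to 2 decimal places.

Π: n_1·r = n_1·A_3 gives 2x - y - 4z = -10.
n·Q − d = (2)·(8) + (-1)·(-8) + (-4)·(2) − (-10) = 26; |n| = √21.
Distance = |26| / √21 = 26/√21 ≈ 5.67.

5.67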